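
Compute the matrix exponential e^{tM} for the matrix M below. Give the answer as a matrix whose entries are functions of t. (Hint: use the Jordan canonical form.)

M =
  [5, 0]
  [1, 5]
e^{tM} =
  [exp(5*t), 0]
  [t*exp(5*t), exp(5*t)]

Strategy: write M = P · J · P⁻¹ where J is a Jordan canonical form, so e^{tM} = P · e^{tJ} · P⁻¹, and e^{tJ} can be computed block-by-block.

M has Jordan form
J =
  [5, 1]
  [0, 5]
(up to reordering of blocks).

Per-block formulas:
  For a 2×2 Jordan block J_2(5): exp(t · J_2(5)) = e^(5t)·(I + t·N), where N is the 2×2 nilpotent shift.

After assembling e^{tJ} and conjugating by P, we get:

e^{tM} =
  [exp(5*t), 0]
  [t*exp(5*t), exp(5*t)]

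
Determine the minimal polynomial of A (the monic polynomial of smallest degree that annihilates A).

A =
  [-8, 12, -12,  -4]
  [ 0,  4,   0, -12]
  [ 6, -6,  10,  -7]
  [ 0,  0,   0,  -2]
x^3 - 12*x - 16

The characteristic polynomial is χ_A(x) = (x - 4)^2*(x + 2)^2, so the eigenvalues are known. The minimal polynomial is
  m_A(x) = Π_λ (x − λ)^{k_λ}
where k_λ is the size of the *largest* Jordan block for λ (equivalently, the smallest k with (A − λI)^k v = 0 for every generalised eigenvector v of λ).

  λ = -2: largest Jordan block has size 2, contributing (x + 2)^2
  λ = 4: largest Jordan block has size 1, contributing (x − 4)

So m_A(x) = (x - 4)*(x + 2)^2 = x^3 - 12*x - 16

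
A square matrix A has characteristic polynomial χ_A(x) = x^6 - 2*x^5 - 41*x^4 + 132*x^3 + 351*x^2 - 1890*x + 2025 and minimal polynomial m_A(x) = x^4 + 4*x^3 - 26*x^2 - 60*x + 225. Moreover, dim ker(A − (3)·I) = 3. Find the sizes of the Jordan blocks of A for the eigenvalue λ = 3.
Block sizes for λ = 3: [2, 1, 1]

Step 1 — from the characteristic polynomial, algebraic multiplicity of λ = 3 is 4. From dim ker(A − (3)·I) = 3, there are exactly 3 Jordan blocks for λ = 3.
Step 2 — from the minimal polynomial, the factor (x − 3)^2 tells us the largest block for λ = 3 has size 2.
Step 3 — with total size 4, 3 blocks, and largest block 2, the block sizes (in nonincreasing order) are [2, 1, 1].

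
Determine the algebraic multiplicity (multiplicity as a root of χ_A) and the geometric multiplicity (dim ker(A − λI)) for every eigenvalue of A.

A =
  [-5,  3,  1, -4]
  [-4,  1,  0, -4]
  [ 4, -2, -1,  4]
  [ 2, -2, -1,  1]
λ = -1: alg = 4, geom = 2

Step 1 — factor the characteristic polynomial to read off the algebraic multiplicities:
  χ_A(x) = (x + 1)^4

Step 2 — compute geometric multiplicities via the rank-nullity identity g(λ) = n − rank(A − λI):
  rank(A − (-1)·I) = 2, so dim ker(A − (-1)·I) = n − 2 = 2

Summary:
  λ = -1: algebraic multiplicity = 4, geometric multiplicity = 2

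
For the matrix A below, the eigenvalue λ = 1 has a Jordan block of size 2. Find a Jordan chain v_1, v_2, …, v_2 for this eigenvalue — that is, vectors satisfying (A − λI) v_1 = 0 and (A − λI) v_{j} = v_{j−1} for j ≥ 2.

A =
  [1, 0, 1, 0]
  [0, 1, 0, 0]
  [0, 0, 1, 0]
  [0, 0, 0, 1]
A Jordan chain for λ = 1 of length 2:
v_1 = (1, 0, 0, 0)ᵀ
v_2 = (0, 0, 1, 0)ᵀ

Let N = A − (1)·I. We want v_2 with N^2 v_2 = 0 but N^1 v_2 ≠ 0; then v_{j-1} := N · v_j for j = 2, …, 2.

Pick v_2 = (0, 0, 1, 0)ᵀ.
Then v_1 = N · v_2 = (1, 0, 0, 0)ᵀ.

Sanity check: (A − (1)·I) v_1 = (0, 0, 0, 0)ᵀ = 0. ✓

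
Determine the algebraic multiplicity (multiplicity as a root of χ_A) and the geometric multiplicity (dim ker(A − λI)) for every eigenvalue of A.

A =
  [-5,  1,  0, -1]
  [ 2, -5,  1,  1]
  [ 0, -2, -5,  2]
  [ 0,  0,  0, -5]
λ = -5: alg = 4, geom = 2

Step 1 — factor the characteristic polynomial to read off the algebraic multiplicities:
  χ_A(x) = (x + 5)^4

Step 2 — compute geometric multiplicities via the rank-nullity identity g(λ) = n − rank(A − λI):
  rank(A − (-5)·I) = 2, so dim ker(A − (-5)·I) = n − 2 = 2

Summary:
  λ = -5: algebraic multiplicity = 4, geometric multiplicity = 2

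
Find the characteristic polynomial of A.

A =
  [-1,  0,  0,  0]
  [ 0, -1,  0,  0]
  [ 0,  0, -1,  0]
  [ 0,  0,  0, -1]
x^4 + 4*x^3 + 6*x^2 + 4*x + 1

Expanding det(x·I − A) (e.g. by cofactor expansion or by noting that A is similar to its Jordan form J, which has the same characteristic polynomial as A) gives
  χ_A(x) = x^4 + 4*x^3 + 6*x^2 + 4*x + 1
which factors as (x + 1)^4. The eigenvalues (with algebraic multiplicities) are λ = -1 with multiplicity 4.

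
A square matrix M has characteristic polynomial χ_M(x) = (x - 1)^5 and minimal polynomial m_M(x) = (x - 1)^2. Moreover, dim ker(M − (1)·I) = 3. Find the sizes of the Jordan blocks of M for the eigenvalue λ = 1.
Block sizes for λ = 1: [2, 2, 1]

Step 1 — from the characteristic polynomial, algebraic multiplicity of λ = 1 is 5. From dim ker(M − (1)·I) = 3, there are exactly 3 Jordan blocks for λ = 1.
Step 2 — from the minimal polynomial, the factor (x − 1)^2 tells us the largest block for λ = 1 has size 2.
Step 3 — with total size 5, 3 blocks, and largest block 2, the block sizes (in nonincreasing order) are [2, 2, 1].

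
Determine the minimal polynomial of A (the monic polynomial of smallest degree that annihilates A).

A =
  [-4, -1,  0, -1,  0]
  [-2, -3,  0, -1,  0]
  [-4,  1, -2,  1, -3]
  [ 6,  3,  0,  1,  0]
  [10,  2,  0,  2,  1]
x^3 + 3*x^2 - 4

The characteristic polynomial is χ_A(x) = (x - 1)*(x + 2)^4, so the eigenvalues are known. The minimal polynomial is
  m_A(x) = Π_λ (x − λ)^{k_λ}
where k_λ is the size of the *largest* Jordan block for λ (equivalently, the smallest k with (A − λI)^k v = 0 for every generalised eigenvector v of λ).

  λ = -2: largest Jordan block has size 2, contributing (x + 2)^2
  λ = 1: largest Jordan block has size 1, contributing (x − 1)

So m_A(x) = (x - 1)*(x + 2)^2 = x^3 + 3*x^2 - 4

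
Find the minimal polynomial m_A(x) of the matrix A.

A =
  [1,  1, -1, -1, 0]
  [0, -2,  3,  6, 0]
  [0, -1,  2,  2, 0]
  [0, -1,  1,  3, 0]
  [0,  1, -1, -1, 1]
x^3 - 3*x^2 + 3*x - 1

The characteristic polynomial is χ_A(x) = (x - 1)^5, so the eigenvalues are known. The minimal polynomial is
  m_A(x) = Π_λ (x − λ)^{k_λ}
where k_λ is the size of the *largest* Jordan block for λ (equivalently, the smallest k with (A − λI)^k v = 0 for every generalised eigenvector v of λ).

  λ = 1: largest Jordan block has size 3, contributing (x − 1)^3

So m_A(x) = (x - 1)^3 = x^3 - 3*x^2 + 3*x - 1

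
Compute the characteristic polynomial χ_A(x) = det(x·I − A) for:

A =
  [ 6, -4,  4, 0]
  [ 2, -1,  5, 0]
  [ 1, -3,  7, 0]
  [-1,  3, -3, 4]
x^4 - 16*x^3 + 96*x^2 - 256*x + 256

Expanding det(x·I − A) (e.g. by cofactor expansion or by noting that A is similar to its Jordan form J, which has the same characteristic polynomial as A) gives
  χ_A(x) = x^4 - 16*x^3 + 96*x^2 - 256*x + 256
which factors as (x - 4)^4. The eigenvalues (with algebraic multiplicities) are λ = 4 with multiplicity 4.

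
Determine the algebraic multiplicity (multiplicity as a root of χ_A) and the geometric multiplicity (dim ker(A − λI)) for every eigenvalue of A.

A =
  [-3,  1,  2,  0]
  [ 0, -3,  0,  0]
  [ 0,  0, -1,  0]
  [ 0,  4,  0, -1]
λ = -3: alg = 2, geom = 1; λ = -1: alg = 2, geom = 2

Step 1 — factor the characteristic polynomial to read off the algebraic multiplicities:
  χ_A(x) = (x + 1)^2*(x + 3)^2

Step 2 — compute geometric multiplicities via the rank-nullity identity g(λ) = n − rank(A − λI):
  rank(A − (-3)·I) = 3, so dim ker(A − (-3)·I) = n − 3 = 1
  rank(A − (-1)·I) = 2, so dim ker(A − (-1)·I) = n − 2 = 2

Summary:
  λ = -3: algebraic multiplicity = 2, geometric multiplicity = 1
  λ = -1: algebraic multiplicity = 2, geometric multiplicity = 2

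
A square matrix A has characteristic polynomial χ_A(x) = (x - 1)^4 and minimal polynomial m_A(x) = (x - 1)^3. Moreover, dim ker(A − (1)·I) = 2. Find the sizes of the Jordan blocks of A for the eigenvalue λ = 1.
Block sizes for λ = 1: [3, 1]

Step 1 — from the characteristic polynomial, algebraic multiplicity of λ = 1 is 4. From dim ker(A − (1)·I) = 2, there are exactly 2 Jordan blocks for λ = 1.
Step 2 — from the minimal polynomial, the factor (x − 1)^3 tells us the largest block for λ = 1 has size 3.
Step 3 — with total size 4, 2 blocks, and largest block 3, the block sizes (in nonincreasing order) are [3, 1].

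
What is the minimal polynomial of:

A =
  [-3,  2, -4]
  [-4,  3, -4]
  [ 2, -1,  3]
x^2 - 2*x + 1

The characteristic polynomial is χ_A(x) = (x - 1)^3, so the eigenvalues are known. The minimal polynomial is
  m_A(x) = Π_λ (x − λ)^{k_λ}
where k_λ is the size of the *largest* Jordan block for λ (equivalently, the smallest k with (A − λI)^k v = 0 for every generalised eigenvector v of λ).

  λ = 1: largest Jordan block has size 2, contributing (x − 1)^2

So m_A(x) = (x - 1)^2 = x^2 - 2*x + 1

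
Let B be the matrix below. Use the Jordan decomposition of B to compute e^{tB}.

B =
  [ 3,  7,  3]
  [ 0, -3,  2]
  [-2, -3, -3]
e^{tB} =
  [5*t^2*exp(-t) + 4*t*exp(-t) + exp(-t), 5*t^2*exp(-t)/2 + 7*t*exp(-t), 10*t^2*exp(-t) + 3*t*exp(-t)]
  [-2*t^2*exp(-t), -t^2*exp(-t) - 2*t*exp(-t) + exp(-t), -4*t^2*exp(-t) + 2*t*exp(-t)]
  [-2*t^2*exp(-t) - 2*t*exp(-t), -t^2*exp(-t) - 3*t*exp(-t), -4*t^2*exp(-t) - 2*t*exp(-t) + exp(-t)]

Strategy: write B = P · J · P⁻¹ where J is a Jordan canonical form, so e^{tB} = P · e^{tJ} · P⁻¹, and e^{tJ} can be computed block-by-block.

B has Jordan form
J =
  [-1,  1,  0]
  [ 0, -1,  1]
  [ 0,  0, -1]
(up to reordering of blocks).

Per-block formulas:
  For a 3×3 Jordan block J_3(-1): exp(t · J_3(-1)) = e^(-1t)·(I + t·N + (t^2/2)·N^2), where N is the 3×3 nilpotent shift.

After assembling e^{tJ} and conjugating by P, we get:

e^{tB} =
  [5*t^2*exp(-t) + 4*t*exp(-t) + exp(-t), 5*t^2*exp(-t)/2 + 7*t*exp(-t), 10*t^2*exp(-t) + 3*t*exp(-t)]
  [-2*t^2*exp(-t), -t^2*exp(-t) - 2*t*exp(-t) + exp(-t), -4*t^2*exp(-t) + 2*t*exp(-t)]
  [-2*t^2*exp(-t) - 2*t*exp(-t), -t^2*exp(-t) - 3*t*exp(-t), -4*t^2*exp(-t) - 2*t*exp(-t) + exp(-t)]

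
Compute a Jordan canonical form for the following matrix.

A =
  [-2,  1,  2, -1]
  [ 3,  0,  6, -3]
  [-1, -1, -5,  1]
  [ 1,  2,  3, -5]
J_3(-3) ⊕ J_1(-3)

The characteristic polynomial is
  det(x·I − A) = x^4 + 12*x^3 + 54*x^2 + 108*x + 81 = (x + 3)^4

Eigenvalues and multiplicities (the geometric multiplicity of λ is n − rank(A − λI), which equals the number of Jordan blocks for λ):
  λ = -3: algebraic multiplicity = 4, geometric multiplicity = 2

Determining the block sizes for each eigenvalue:
  λ = -3: with am = 4 and gm = 2, the partition is not yet determined (e.g. several partitions of 4 into 2 parts exist). Let N = A − (-3)·I. Computing rank(N^1) = 2, rank(N^2) = 1, rank(N^3) = 0; the number of blocks of size ≥ j is rank(N^{j−1}) − rank(N^j), giving [2, 1, 1]. So we have 1 block(s) of size 3, 1 block(s) of size 1 → block sizes [3, 1]

Assembling the blocks gives a Jordan form
J =
  [-3,  1,  0,  0]
  [ 0, -3,  1,  0]
  [ 0,  0, -3,  0]
  [ 0,  0,  0, -3]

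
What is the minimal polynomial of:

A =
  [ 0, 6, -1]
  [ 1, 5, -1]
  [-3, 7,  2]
x^3 - 7*x^2 + 8*x + 16

The characteristic polynomial is χ_A(x) = (x - 4)^2*(x + 1), so the eigenvalues are known. The minimal polynomial is
  m_A(x) = Π_λ (x − λ)^{k_λ}
where k_λ is the size of the *largest* Jordan block for λ (equivalently, the smallest k with (A − λI)^k v = 0 for every generalised eigenvector v of λ).

  λ = -1: largest Jordan block has size 1, contributing (x + 1)
  λ = 4: largest Jordan block has size 2, contributing (x − 4)^2

So m_A(x) = (x - 4)^2*(x + 1) = x^3 - 7*x^2 + 8*x + 16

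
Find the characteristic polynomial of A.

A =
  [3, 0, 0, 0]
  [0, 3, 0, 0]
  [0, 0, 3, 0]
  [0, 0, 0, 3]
x^4 - 12*x^3 + 54*x^2 - 108*x + 81

Expanding det(x·I − A) (e.g. by cofactor expansion or by noting that A is similar to its Jordan form J, which has the same characteristic polynomial as A) gives
  χ_A(x) = x^4 - 12*x^3 + 54*x^2 - 108*x + 81
which factors as (x - 3)^4. The eigenvalues (with algebraic multiplicities) are λ = 3 with multiplicity 4.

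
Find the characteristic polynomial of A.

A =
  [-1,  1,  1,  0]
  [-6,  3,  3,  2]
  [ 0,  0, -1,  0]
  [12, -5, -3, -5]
x^4 + 4*x^3 + 6*x^2 + 4*x + 1

Expanding det(x·I − A) (e.g. by cofactor expansion or by noting that A is similar to its Jordan form J, which has the same characteristic polynomial as A) gives
  χ_A(x) = x^4 + 4*x^3 + 6*x^2 + 4*x + 1
which factors as (x + 1)^4. The eigenvalues (with algebraic multiplicities) are λ = -1 with multiplicity 4.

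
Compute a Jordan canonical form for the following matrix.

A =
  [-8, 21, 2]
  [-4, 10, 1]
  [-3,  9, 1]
J_3(1)

The characteristic polynomial is
  det(x·I − A) = x^3 - 3*x^2 + 3*x - 1 = (x - 1)^3

Eigenvalues and multiplicities (the geometric multiplicity of λ is n − rank(A − λI), which equals the number of Jordan blocks for λ):
  λ = 1: algebraic multiplicity = 3, geometric multiplicity = 1

Determining the block sizes for each eigenvalue:
  λ = 1: one block (gm = 1), so the single block has size am = 3 → block sizes [3]

Assembling the blocks gives a Jordan form
J =
  [1, 1, 0]
  [0, 1, 1]
  [0, 0, 1]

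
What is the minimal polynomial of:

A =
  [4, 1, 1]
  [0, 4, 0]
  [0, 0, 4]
x^2 - 8*x + 16

The characteristic polynomial is χ_A(x) = (x - 4)^3, so the eigenvalues are known. The minimal polynomial is
  m_A(x) = Π_λ (x − λ)^{k_λ}
where k_λ is the size of the *largest* Jordan block for λ (equivalently, the smallest k with (A − λI)^k v = 0 for every generalised eigenvector v of λ).

  λ = 4: largest Jordan block has size 2, contributing (x − 4)^2

So m_A(x) = (x - 4)^2 = x^2 - 8*x + 16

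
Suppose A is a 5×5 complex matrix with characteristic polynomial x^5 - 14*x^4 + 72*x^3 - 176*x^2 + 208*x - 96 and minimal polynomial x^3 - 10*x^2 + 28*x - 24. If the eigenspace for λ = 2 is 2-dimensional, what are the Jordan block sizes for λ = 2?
Block sizes for λ = 2: [2, 2]

Step 1 — from the characteristic polynomial, algebraic multiplicity of λ = 2 is 4. From dim ker(A − (2)·I) = 2, there are exactly 2 Jordan blocks for λ = 2.
Step 2 — from the minimal polynomial, the factor (x − 2)^2 tells us the largest block for λ = 2 has size 2.
Step 3 — with total size 4, 2 blocks, and largest block 2, the block sizes (in nonincreasing order) are [2, 2].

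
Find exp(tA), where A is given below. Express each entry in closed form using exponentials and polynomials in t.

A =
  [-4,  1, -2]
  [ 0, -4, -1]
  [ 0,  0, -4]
e^{tA} =
  [exp(-4*t), t*exp(-4*t), -t^2*exp(-4*t)/2 - 2*t*exp(-4*t)]
  [0, exp(-4*t), -t*exp(-4*t)]
  [0, 0, exp(-4*t)]

Strategy: write A = P · J · P⁻¹ where J is a Jordan canonical form, so e^{tA} = P · e^{tJ} · P⁻¹, and e^{tJ} can be computed block-by-block.

A has Jordan form
J =
  [-4,  1,  0]
  [ 0, -4,  1]
  [ 0,  0, -4]
(up to reordering of blocks).

Per-block formulas:
  For a 3×3 Jordan block J_3(-4): exp(t · J_3(-4)) = e^(-4t)·(I + t·N + (t^2/2)·N^2), where N is the 3×3 nilpotent shift.

After assembling e^{tJ} and conjugating by P, we get:

e^{tA} =
  [exp(-4*t), t*exp(-4*t), -t^2*exp(-4*t)/2 - 2*t*exp(-4*t)]
  [0, exp(-4*t), -t*exp(-4*t)]
  [0, 0, exp(-4*t)]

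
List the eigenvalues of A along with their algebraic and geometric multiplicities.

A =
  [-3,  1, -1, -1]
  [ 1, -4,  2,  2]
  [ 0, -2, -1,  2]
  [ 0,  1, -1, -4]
λ = -3: alg = 4, geom = 2

Step 1 — factor the characteristic polynomial to read off the algebraic multiplicities:
  χ_A(x) = (x + 3)^4

Step 2 — compute geometric multiplicities via the rank-nullity identity g(λ) = n − rank(A − λI):
  rank(A − (-3)·I) = 2, so dim ker(A − (-3)·I) = n − 2 = 2

Summary:
  λ = -3: algebraic multiplicity = 4, geometric multiplicity = 2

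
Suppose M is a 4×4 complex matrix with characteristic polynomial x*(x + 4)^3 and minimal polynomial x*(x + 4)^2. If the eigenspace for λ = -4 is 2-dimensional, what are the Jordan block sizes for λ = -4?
Block sizes for λ = -4: [2, 1]

Step 1 — from the characteristic polynomial, algebraic multiplicity of λ = -4 is 3. From dim ker(M − (-4)·I) = 2, there are exactly 2 Jordan blocks for λ = -4.
Step 2 — from the minimal polynomial, the factor (x + 4)^2 tells us the largest block for λ = -4 has size 2.
Step 3 — with total size 3, 2 blocks, and largest block 2, the block sizes (in nonincreasing order) are [2, 1].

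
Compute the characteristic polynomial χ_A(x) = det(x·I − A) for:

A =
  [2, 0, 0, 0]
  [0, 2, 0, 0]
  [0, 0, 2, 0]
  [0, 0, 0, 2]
x^4 - 8*x^3 + 24*x^2 - 32*x + 16

Expanding det(x·I − A) (e.g. by cofactor expansion or by noting that A is similar to its Jordan form J, which has the same characteristic polynomial as A) gives
  χ_A(x) = x^4 - 8*x^3 + 24*x^2 - 32*x + 16
which factors as (x - 2)^4. The eigenvalues (with algebraic multiplicities) are λ = 2 with multiplicity 4.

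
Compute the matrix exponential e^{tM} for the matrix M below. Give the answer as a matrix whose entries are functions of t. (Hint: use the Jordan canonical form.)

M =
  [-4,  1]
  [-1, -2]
e^{tM} =
  [-t*exp(-3*t) + exp(-3*t), t*exp(-3*t)]
  [-t*exp(-3*t), t*exp(-3*t) + exp(-3*t)]

Strategy: write M = P · J · P⁻¹ where J is a Jordan canonical form, so e^{tM} = P · e^{tJ} · P⁻¹, and e^{tJ} can be computed block-by-block.

M has Jordan form
J =
  [-3,  1]
  [ 0, -3]
(up to reordering of blocks).

Per-block formulas:
  For a 2×2 Jordan block J_2(-3): exp(t · J_2(-3)) = e^(-3t)·(I + t·N), where N is the 2×2 nilpotent shift.

After assembling e^{tJ} and conjugating by P, we get:

e^{tM} =
  [-t*exp(-3*t) + exp(-3*t), t*exp(-3*t)]
  [-t*exp(-3*t), t*exp(-3*t) + exp(-3*t)]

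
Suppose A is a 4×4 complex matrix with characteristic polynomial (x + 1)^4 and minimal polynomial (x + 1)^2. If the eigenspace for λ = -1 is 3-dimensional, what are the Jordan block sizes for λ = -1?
Block sizes for λ = -1: [2, 1, 1]

Step 1 — from the characteristic polynomial, algebraic multiplicity of λ = -1 is 4. From dim ker(A − (-1)·I) = 3, there are exactly 3 Jordan blocks for λ = -1.
Step 2 — from the minimal polynomial, the factor (x + 1)^2 tells us the largest block for λ = -1 has size 2.
Step 3 — with total size 4, 3 blocks, and largest block 2, the block sizes (in nonincreasing order) are [2, 1, 1].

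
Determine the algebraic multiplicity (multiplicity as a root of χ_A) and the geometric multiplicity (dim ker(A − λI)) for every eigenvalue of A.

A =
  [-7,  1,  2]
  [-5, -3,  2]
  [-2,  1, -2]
λ = -4: alg = 3, geom = 1

Step 1 — factor the characteristic polynomial to read off the algebraic multiplicities:
  χ_A(x) = (x + 4)^3

Step 2 — compute geometric multiplicities via the rank-nullity identity g(λ) = n − rank(A − λI):
  rank(A − (-4)·I) = 2, so dim ker(A − (-4)·I) = n − 2 = 1

Summary:
  λ = -4: algebraic multiplicity = 3, geometric multiplicity = 1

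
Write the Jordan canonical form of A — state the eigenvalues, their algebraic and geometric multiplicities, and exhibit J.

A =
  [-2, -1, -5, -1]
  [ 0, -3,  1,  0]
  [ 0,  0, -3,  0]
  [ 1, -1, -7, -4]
J_3(-3) ⊕ J_1(-3)

The characteristic polynomial is
  det(x·I − A) = x^4 + 12*x^3 + 54*x^2 + 108*x + 81 = (x + 3)^4

Eigenvalues and multiplicities (the geometric multiplicity of λ is n − rank(A − λI), which equals the number of Jordan blocks for λ):
  λ = -3: algebraic multiplicity = 4, geometric multiplicity = 2

Determining the block sizes for each eigenvalue:
  λ = -3: with am = 4 and gm = 2, the partition is not yet determined (e.g. several partitions of 4 into 2 parts exist). Let N = A − (-3)·I. Computing rank(N^1) = 2, rank(N^2) = 1, rank(N^3) = 0; the number of blocks of size ≥ j is rank(N^{j−1}) − rank(N^j), giving [2, 1, 1]. So we have 1 block(s) of size 3, 1 block(s) of size 1 → block sizes [3, 1]

Assembling the blocks gives a Jordan form
J =
  [-3,  1,  0,  0]
  [ 0, -3,  1,  0]
  [ 0,  0, -3,  0]
  [ 0,  0,  0, -3]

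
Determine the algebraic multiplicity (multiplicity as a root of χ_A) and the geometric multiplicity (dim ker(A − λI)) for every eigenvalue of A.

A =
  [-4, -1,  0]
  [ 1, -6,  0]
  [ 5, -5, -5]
λ = -5: alg = 3, geom = 2

Step 1 — factor the characteristic polynomial to read off the algebraic multiplicities:
  χ_A(x) = (x + 5)^3

Step 2 — compute geometric multiplicities via the rank-nullity identity g(λ) = n − rank(A − λI):
  rank(A − (-5)·I) = 1, so dim ker(A − (-5)·I) = n − 1 = 2

Summary:
  λ = -5: algebraic multiplicity = 3, geometric multiplicity = 2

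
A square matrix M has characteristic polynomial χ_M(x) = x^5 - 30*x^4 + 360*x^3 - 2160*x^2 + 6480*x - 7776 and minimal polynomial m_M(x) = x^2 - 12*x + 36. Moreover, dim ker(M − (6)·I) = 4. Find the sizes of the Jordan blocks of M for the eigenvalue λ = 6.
Block sizes for λ = 6: [2, 1, 1, 1]

Step 1 — from the characteristic polynomial, algebraic multiplicity of λ = 6 is 5. From dim ker(M − (6)·I) = 4, there are exactly 4 Jordan blocks for λ = 6.
Step 2 — from the minimal polynomial, the factor (x − 6)^2 tells us the largest block for λ = 6 has size 2.
Step 3 — with total size 5, 4 blocks, and largest block 2, the block sizes (in nonincreasing order) are [2, 1, 1, 1].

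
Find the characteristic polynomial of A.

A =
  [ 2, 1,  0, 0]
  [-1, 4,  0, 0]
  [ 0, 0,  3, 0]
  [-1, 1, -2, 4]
x^4 - 13*x^3 + 63*x^2 - 135*x + 108

Expanding det(x·I − A) (e.g. by cofactor expansion or by noting that A is similar to its Jordan form J, which has the same characteristic polynomial as A) gives
  χ_A(x) = x^4 - 13*x^3 + 63*x^2 - 135*x + 108
which factors as (x - 4)*(x - 3)^3. The eigenvalues (with algebraic multiplicities) are λ = 3 with multiplicity 3, λ = 4 with multiplicity 1.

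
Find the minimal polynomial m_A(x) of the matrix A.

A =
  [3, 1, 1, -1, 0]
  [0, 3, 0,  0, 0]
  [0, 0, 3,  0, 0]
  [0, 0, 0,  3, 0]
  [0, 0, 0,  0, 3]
x^2 - 6*x + 9

The characteristic polynomial is χ_A(x) = (x - 3)^5, so the eigenvalues are known. The minimal polynomial is
  m_A(x) = Π_λ (x − λ)^{k_λ}
where k_λ is the size of the *largest* Jordan block for λ (equivalently, the smallest k with (A − λI)^k v = 0 for every generalised eigenvector v of λ).

  λ = 3: largest Jordan block has size 2, contributing (x − 3)^2

So m_A(x) = (x - 3)^2 = x^2 - 6*x + 9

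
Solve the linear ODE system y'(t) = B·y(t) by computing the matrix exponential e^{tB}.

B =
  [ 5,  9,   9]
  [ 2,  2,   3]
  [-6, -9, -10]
e^{tB} =
  [6*t*exp(-t) + exp(-t), 9*t*exp(-t), 9*t*exp(-t)]
  [2*t*exp(-t), 3*t*exp(-t) + exp(-t), 3*t*exp(-t)]
  [-6*t*exp(-t), -9*t*exp(-t), -9*t*exp(-t) + exp(-t)]

Strategy: write B = P · J · P⁻¹ where J is a Jordan canonical form, so e^{tB} = P · e^{tJ} · P⁻¹, and e^{tJ} can be computed block-by-block.

B has Jordan form
J =
  [-1,  1,  0]
  [ 0, -1,  0]
  [ 0,  0, -1]
(up to reordering of blocks).

Per-block formulas:
  For a 1×1 block at λ = -1: exp(t · [-1]) = [e^(-1t)].
  For a 2×2 Jordan block J_2(-1): exp(t · J_2(-1)) = e^(-1t)·(I + t·N), where N is the 2×2 nilpotent shift.

After assembling e^{tJ} and conjugating by P, we get:

e^{tB} =
  [6*t*exp(-t) + exp(-t), 9*t*exp(-t), 9*t*exp(-t)]
  [2*t*exp(-t), 3*t*exp(-t) + exp(-t), 3*t*exp(-t)]
  [-6*t*exp(-t), -9*t*exp(-t), -9*t*exp(-t) + exp(-t)]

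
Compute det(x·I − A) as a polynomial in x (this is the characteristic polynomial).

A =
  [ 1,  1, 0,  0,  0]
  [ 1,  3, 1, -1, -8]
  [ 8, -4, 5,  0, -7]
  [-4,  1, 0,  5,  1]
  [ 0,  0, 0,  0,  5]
x^5 - 19*x^4 + 142*x^3 - 522*x^2 + 945*x - 675

Expanding det(x·I − A) (e.g. by cofactor expansion or by noting that A is similar to its Jordan form J, which has the same characteristic polynomial as A) gives
  χ_A(x) = x^5 - 19*x^4 + 142*x^3 - 522*x^2 + 945*x - 675
which factors as (x - 5)^2*(x - 3)^3. The eigenvalues (with algebraic multiplicities) are λ = 3 with multiplicity 3, λ = 5 with multiplicity 2.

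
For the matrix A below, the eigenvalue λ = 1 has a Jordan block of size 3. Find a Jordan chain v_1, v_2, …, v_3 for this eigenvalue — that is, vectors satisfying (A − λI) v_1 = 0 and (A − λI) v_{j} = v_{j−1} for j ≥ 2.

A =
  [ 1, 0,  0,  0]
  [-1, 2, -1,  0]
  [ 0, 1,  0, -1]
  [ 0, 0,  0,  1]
A Jordan chain for λ = 1 of length 3:
v_1 = (0, -1, -1, 0)ᵀ
v_2 = (0, -1, 0, 0)ᵀ
v_3 = (1, 0, 0, 0)ᵀ

Let N = A − (1)·I. We want v_3 with N^3 v_3 = 0 but N^2 v_3 ≠ 0; then v_{j-1} := N · v_j for j = 3, …, 2.

Pick v_3 = (1, 0, 0, 0)ᵀ.
Then v_2 = N · v_3 = (0, -1, 0, 0)ᵀ.
Then v_1 = N · v_2 = (0, -1, -1, 0)ᵀ.

Sanity check: (A − (1)·I) v_1 = (0, 0, 0, 0)ᵀ = 0. ✓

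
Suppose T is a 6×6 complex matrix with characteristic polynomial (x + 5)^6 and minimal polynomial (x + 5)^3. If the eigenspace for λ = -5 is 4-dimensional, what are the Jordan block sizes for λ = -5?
Block sizes for λ = -5: [3, 1, 1, 1]

Step 1 — from the characteristic polynomial, algebraic multiplicity of λ = -5 is 6. From dim ker(T − (-5)·I) = 4, there are exactly 4 Jordan blocks for λ = -5.
Step 2 — from the minimal polynomial, the factor (x + 5)^3 tells us the largest block for λ = -5 has size 3.
Step 3 — with total size 6, 4 blocks, and largest block 3, the block sizes (in nonincreasing order) are [3, 1, 1, 1].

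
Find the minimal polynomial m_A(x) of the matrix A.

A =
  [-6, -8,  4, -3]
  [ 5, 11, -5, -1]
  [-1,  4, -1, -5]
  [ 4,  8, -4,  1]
x^4 - 5*x^3 - 3*x^2 + 17*x - 10

The characteristic polynomial is χ_A(x) = (x - 5)*(x - 1)^2*(x + 2), so the eigenvalues are known. The minimal polynomial is
  m_A(x) = Π_λ (x − λ)^{k_λ}
where k_λ is the size of the *largest* Jordan block for λ (equivalently, the smallest k with (A − λI)^k v = 0 for every generalised eigenvector v of λ).

  λ = -2: largest Jordan block has size 1, contributing (x + 2)
  λ = 1: largest Jordan block has size 2, contributing (x − 1)^2
  λ = 5: largest Jordan block has size 1, contributing (x − 5)

So m_A(x) = (x - 5)*(x - 1)^2*(x + 2) = x^4 - 5*x^3 - 3*x^2 + 17*x - 10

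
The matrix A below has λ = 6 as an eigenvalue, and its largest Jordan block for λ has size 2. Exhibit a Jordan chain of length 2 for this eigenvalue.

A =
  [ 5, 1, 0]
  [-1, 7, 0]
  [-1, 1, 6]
A Jordan chain for λ = 6 of length 2:
v_1 = (-1, -1, -1)ᵀ
v_2 = (1, 0, 0)ᵀ

Let N = A − (6)·I. We want v_2 with N^2 v_2 = 0 but N^1 v_2 ≠ 0; then v_{j-1} := N · v_j for j = 2, …, 2.

Pick v_2 = (1, 0, 0)ᵀ.
Then v_1 = N · v_2 = (-1, -1, -1)ᵀ.

Sanity check: (A − (6)·I) v_1 = (0, 0, 0)ᵀ = 0. ✓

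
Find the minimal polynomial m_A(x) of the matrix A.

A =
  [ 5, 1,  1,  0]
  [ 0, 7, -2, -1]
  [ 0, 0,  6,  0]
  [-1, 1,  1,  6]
x^3 - 18*x^2 + 108*x - 216

The characteristic polynomial is χ_A(x) = (x - 6)^4, so the eigenvalues are known. The minimal polynomial is
  m_A(x) = Π_λ (x − λ)^{k_λ}
where k_λ is the size of the *largest* Jordan block for λ (equivalently, the smallest k with (A − λI)^k v = 0 for every generalised eigenvector v of λ).

  λ = 6: largest Jordan block has size 3, contributing (x − 6)^3

So m_A(x) = (x - 6)^3 = x^3 - 18*x^2 + 108*x - 216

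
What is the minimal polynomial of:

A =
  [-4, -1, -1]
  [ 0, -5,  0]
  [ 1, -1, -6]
x^2 + 10*x + 25

The characteristic polynomial is χ_A(x) = (x + 5)^3, so the eigenvalues are known. The minimal polynomial is
  m_A(x) = Π_λ (x − λ)^{k_λ}
where k_λ is the size of the *largest* Jordan block for λ (equivalently, the smallest k with (A − λI)^k v = 0 for every generalised eigenvector v of λ).

  λ = -5: largest Jordan block has size 2, contributing (x + 5)^2

So m_A(x) = (x + 5)^2 = x^2 + 10*x + 25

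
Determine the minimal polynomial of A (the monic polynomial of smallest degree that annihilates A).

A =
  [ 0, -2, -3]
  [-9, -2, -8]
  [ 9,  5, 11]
x^3 - 9*x^2 + 27*x - 27

The characteristic polynomial is χ_A(x) = (x - 3)^3, so the eigenvalues are known. The minimal polynomial is
  m_A(x) = Π_λ (x − λ)^{k_λ}
where k_λ is the size of the *largest* Jordan block for λ (equivalently, the smallest k with (A − λI)^k v = 0 for every generalised eigenvector v of λ).

  λ = 3: largest Jordan block has size 3, contributing (x − 3)^3

So m_A(x) = (x - 3)^3 = x^3 - 9*x^2 + 27*x - 27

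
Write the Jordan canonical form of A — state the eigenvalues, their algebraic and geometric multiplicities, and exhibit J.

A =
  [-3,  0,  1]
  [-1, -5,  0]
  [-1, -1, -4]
J_3(-4)

The characteristic polynomial is
  det(x·I − A) = x^3 + 12*x^2 + 48*x + 64 = (x + 4)^3

Eigenvalues and multiplicities (the geometric multiplicity of λ is n − rank(A − λI), which equals the number of Jordan blocks for λ):
  λ = -4: algebraic multiplicity = 3, geometric multiplicity = 1

Determining the block sizes for each eigenvalue:
  λ = -4: one block (gm = 1), so the single block has size am = 3 → block sizes [3]

Assembling the blocks gives a Jordan form
J =
  [-4,  1,  0]
  [ 0, -4,  1]
  [ 0,  0, -4]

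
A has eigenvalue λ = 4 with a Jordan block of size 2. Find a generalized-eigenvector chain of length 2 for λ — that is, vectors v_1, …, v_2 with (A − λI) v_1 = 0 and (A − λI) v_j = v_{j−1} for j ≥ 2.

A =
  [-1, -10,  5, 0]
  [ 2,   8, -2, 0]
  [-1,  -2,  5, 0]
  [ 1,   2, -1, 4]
A Jordan chain for λ = 4 of length 2:
v_1 = (-5, 2, -1, 1)ᵀ
v_2 = (1, 0, 0, 0)ᵀ

Let N = A − (4)·I. We want v_2 with N^2 v_2 = 0 but N^1 v_2 ≠ 0; then v_{j-1} := N · v_j for j = 2, …, 2.

Pick v_2 = (1, 0, 0, 0)ᵀ.
Then v_1 = N · v_2 = (-5, 2, -1, 1)ᵀ.

Sanity check: (A − (4)·I) v_1 = (0, 0, 0, 0)ᵀ = 0. ✓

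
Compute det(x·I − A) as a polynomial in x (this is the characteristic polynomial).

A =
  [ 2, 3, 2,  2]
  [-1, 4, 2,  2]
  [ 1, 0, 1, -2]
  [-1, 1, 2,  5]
x^4 - 12*x^3 + 54*x^2 - 108*x + 81

Expanding det(x·I − A) (e.g. by cofactor expansion or by noting that A is similar to its Jordan form J, which has the same characteristic polynomial as A) gives
  χ_A(x) = x^4 - 12*x^3 + 54*x^2 - 108*x + 81
which factors as (x - 3)^4. The eigenvalues (with algebraic multiplicities) are λ = 3 with multiplicity 4.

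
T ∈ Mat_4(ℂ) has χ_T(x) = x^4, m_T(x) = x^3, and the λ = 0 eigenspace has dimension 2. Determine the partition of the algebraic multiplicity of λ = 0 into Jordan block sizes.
Block sizes for λ = 0: [3, 1]

Step 1 — from the characteristic polynomial, algebraic multiplicity of λ = 0 is 4. From dim ker(T − (0)·I) = 2, there are exactly 2 Jordan blocks for λ = 0.
Step 2 — from the minimal polynomial, the factor (x − 0)^3 tells us the largest block for λ = 0 has size 3.
Step 3 — with total size 4, 2 blocks, and largest block 3, the block sizes (in nonincreasing order) are [3, 1].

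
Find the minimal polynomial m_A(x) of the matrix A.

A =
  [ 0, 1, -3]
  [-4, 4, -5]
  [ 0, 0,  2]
x^3 - 6*x^2 + 12*x - 8

The characteristic polynomial is χ_A(x) = (x - 2)^3, so the eigenvalues are known. The minimal polynomial is
  m_A(x) = Π_λ (x − λ)^{k_λ}
where k_λ is the size of the *largest* Jordan block for λ (equivalently, the smallest k with (A − λI)^k v = 0 for every generalised eigenvector v of λ).

  λ = 2: largest Jordan block has size 3, contributing (x − 2)^3

So m_A(x) = (x - 2)^3 = x^3 - 6*x^2 + 12*x - 8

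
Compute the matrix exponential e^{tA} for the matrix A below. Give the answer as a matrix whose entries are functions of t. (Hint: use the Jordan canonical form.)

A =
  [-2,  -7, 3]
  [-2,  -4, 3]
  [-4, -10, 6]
e^{tA} =
  [3*t^2 - 2*t + 1, 6*t^2 - 7*t, -9*t^2/2 + 3*t]
  [-2*t, 1 - 4*t, 3*t]
  [2*t^2 - 4*t, 4*t^2 - 10*t, -3*t^2 + 6*t + 1]

Strategy: write A = P · J · P⁻¹ where J is a Jordan canonical form, so e^{tA} = P · e^{tJ} · P⁻¹, and e^{tJ} can be computed block-by-block.

A has Jordan form
J =
  [0, 1, 0]
  [0, 0, 1]
  [0, 0, 0]
(up to reordering of blocks).

Per-block formulas:
  For a 3×3 Jordan block J_3(0): exp(t · J_3(0)) = e^(0t)·(I + t·N + (t^2/2)·N^2), where N is the 3×3 nilpotent shift.

After assembling e^{tJ} and conjugating by P, we get:

e^{tA} =
  [3*t^2 - 2*t + 1, 6*t^2 - 7*t, -9*t^2/2 + 3*t]
  [-2*t, 1 - 4*t, 3*t]
  [2*t^2 - 4*t, 4*t^2 - 10*t, -3*t^2 + 6*t + 1]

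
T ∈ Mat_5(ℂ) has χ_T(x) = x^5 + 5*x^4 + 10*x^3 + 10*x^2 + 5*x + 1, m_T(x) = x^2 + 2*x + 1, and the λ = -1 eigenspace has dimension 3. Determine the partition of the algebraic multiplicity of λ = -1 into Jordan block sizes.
Block sizes for λ = -1: [2, 2, 1]

Step 1 — from the characteristic polynomial, algebraic multiplicity of λ = -1 is 5. From dim ker(T − (-1)·I) = 3, there are exactly 3 Jordan blocks for λ = -1.
Step 2 — from the minimal polynomial, the factor (x + 1)^2 tells us the largest block for λ = -1 has size 2.
Step 3 — with total size 5, 3 blocks, and largest block 2, the block sizes (in nonincreasing order) are [2, 2, 1].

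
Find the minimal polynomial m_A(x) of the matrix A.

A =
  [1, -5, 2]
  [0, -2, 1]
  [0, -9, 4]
x^3 - 3*x^2 + 3*x - 1

The characteristic polynomial is χ_A(x) = (x - 1)^3, so the eigenvalues are known. The minimal polynomial is
  m_A(x) = Π_λ (x − λ)^{k_λ}
where k_λ is the size of the *largest* Jordan block for λ (equivalently, the smallest k with (A − λI)^k v = 0 for every generalised eigenvector v of λ).

  λ = 1: largest Jordan block has size 3, contributing (x − 1)^3

So m_A(x) = (x - 1)^3 = x^3 - 3*x^2 + 3*x - 1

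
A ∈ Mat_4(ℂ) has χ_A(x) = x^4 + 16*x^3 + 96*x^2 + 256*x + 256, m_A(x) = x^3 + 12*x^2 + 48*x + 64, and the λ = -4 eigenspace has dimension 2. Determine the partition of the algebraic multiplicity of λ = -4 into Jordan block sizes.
Block sizes for λ = -4: [3, 1]

Step 1 — from the characteristic polynomial, algebraic multiplicity of λ = -4 is 4. From dim ker(A − (-4)·I) = 2, there are exactly 2 Jordan blocks for λ = -4.
Step 2 — from the minimal polynomial, the factor (x + 4)^3 tells us the largest block for λ = -4 has size 3.
Step 3 — with total size 4, 2 blocks, and largest block 3, the block sizes (in nonincreasing order) are [3, 1].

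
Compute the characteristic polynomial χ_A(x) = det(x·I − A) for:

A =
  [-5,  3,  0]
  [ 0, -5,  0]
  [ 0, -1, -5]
x^3 + 15*x^2 + 75*x + 125

Expanding det(x·I − A) (e.g. by cofactor expansion or by noting that A is similar to its Jordan form J, which has the same characteristic polynomial as A) gives
  χ_A(x) = x^3 + 15*x^2 + 75*x + 125
which factors as (x + 5)^3. The eigenvalues (with algebraic multiplicities) are λ = -5 with multiplicity 3.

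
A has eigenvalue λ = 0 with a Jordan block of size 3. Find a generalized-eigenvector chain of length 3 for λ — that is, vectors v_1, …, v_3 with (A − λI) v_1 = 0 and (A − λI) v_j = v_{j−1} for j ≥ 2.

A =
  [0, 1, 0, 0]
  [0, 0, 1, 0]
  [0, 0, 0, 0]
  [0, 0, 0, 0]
A Jordan chain for λ = 0 of length 3:
v_1 = (1, 0, 0, 0)ᵀ
v_2 = (0, 1, 0, 0)ᵀ
v_3 = (0, 0, 1, 0)ᵀ

Let N = A − (0)·I. We want v_3 with N^3 v_3 = 0 but N^2 v_3 ≠ 0; then v_{j-1} := N · v_j for j = 3, …, 2.

Pick v_3 = (0, 0, 1, 0)ᵀ.
Then v_2 = N · v_3 = (0, 1, 0, 0)ᵀ.
Then v_1 = N · v_2 = (1, 0, 0, 0)ᵀ.

Sanity check: (A − (0)·I) v_1 = (0, 0, 0, 0)ᵀ = 0. ✓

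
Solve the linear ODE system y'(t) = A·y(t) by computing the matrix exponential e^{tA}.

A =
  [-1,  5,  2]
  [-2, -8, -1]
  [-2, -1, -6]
e^{tA} =
  [t^2*exp(-5*t) + 4*t*exp(-5*t) + exp(-5*t), 3*t^2*exp(-5*t)/2 + 5*t*exp(-5*t), t^2*exp(-5*t)/2 + 2*t*exp(-5*t)]
  [-2*t*exp(-5*t), -3*t*exp(-5*t) + exp(-5*t), -t*exp(-5*t)]
  [-2*t^2*exp(-5*t) - 2*t*exp(-5*t), -3*t^2*exp(-5*t) - t*exp(-5*t), -t^2*exp(-5*t) - t*exp(-5*t) + exp(-5*t)]

Strategy: write A = P · J · P⁻¹ where J is a Jordan canonical form, so e^{tA} = P · e^{tJ} · P⁻¹, and e^{tJ} can be computed block-by-block.

A has Jordan form
J =
  [-5,  1,  0]
  [ 0, -5,  1]
  [ 0,  0, -5]
(up to reordering of blocks).

Per-block formulas:
  For a 3×3 Jordan block J_3(-5): exp(t · J_3(-5)) = e^(-5t)·(I + t·N + (t^2/2)·N^2), where N is the 3×3 nilpotent shift.

After assembling e^{tJ} and conjugating by P, we get:

e^{tA} =
  [t^2*exp(-5*t) + 4*t*exp(-5*t) + exp(-5*t), 3*t^2*exp(-5*t)/2 + 5*t*exp(-5*t), t^2*exp(-5*t)/2 + 2*t*exp(-5*t)]
  [-2*t*exp(-5*t), -3*t*exp(-5*t) + exp(-5*t), -t*exp(-5*t)]
  [-2*t^2*exp(-5*t) - 2*t*exp(-5*t), -3*t^2*exp(-5*t) - t*exp(-5*t), -t^2*exp(-5*t) - t*exp(-5*t) + exp(-5*t)]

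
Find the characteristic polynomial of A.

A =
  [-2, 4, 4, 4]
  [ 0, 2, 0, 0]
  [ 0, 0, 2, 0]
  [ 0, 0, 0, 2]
x^4 - 4*x^3 + 16*x - 16

Expanding det(x·I − A) (e.g. by cofactor expansion or by noting that A is similar to its Jordan form J, which has the same characteristic polynomial as A) gives
  χ_A(x) = x^4 - 4*x^3 + 16*x - 16
which factors as (x - 2)^3*(x + 2). The eigenvalues (with algebraic multiplicities) are λ = -2 with multiplicity 1, λ = 2 with multiplicity 3.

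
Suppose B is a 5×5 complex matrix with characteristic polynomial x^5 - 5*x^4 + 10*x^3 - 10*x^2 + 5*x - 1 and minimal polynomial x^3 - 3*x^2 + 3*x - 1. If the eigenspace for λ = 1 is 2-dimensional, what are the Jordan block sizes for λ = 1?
Block sizes for λ = 1: [3, 2]

Step 1 — from the characteristic polynomial, algebraic multiplicity of λ = 1 is 5. From dim ker(B − (1)·I) = 2, there are exactly 2 Jordan blocks for λ = 1.
Step 2 — from the minimal polynomial, the factor (x − 1)^3 tells us the largest block for λ = 1 has size 3.
Step 3 — with total size 5, 2 blocks, and largest block 3, the block sizes (in nonincreasing order) are [3, 2].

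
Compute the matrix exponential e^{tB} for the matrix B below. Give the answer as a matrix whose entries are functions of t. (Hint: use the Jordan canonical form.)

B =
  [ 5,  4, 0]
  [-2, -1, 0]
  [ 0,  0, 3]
e^{tB} =
  [2*exp(3*t) - exp(t), 2*exp(3*t) - 2*exp(t), 0]
  [-exp(3*t) + exp(t), -exp(3*t) + 2*exp(t), 0]
  [0, 0, exp(3*t)]

Strategy: write B = P · J · P⁻¹ where J is a Jordan canonical form, so e^{tB} = P · e^{tJ} · P⁻¹, and e^{tJ} can be computed block-by-block.

B has Jordan form
J =
  [1, 0, 0]
  [0, 3, 0]
  [0, 0, 3]
(up to reordering of blocks).

Per-block formulas:
  For a 1×1 block at λ = 1: exp(t · [1]) = [e^(1t)].
  For a 1×1 block at λ = 3: exp(t · [3]) = [e^(3t)].

After assembling e^{tJ} and conjugating by P, we get:

e^{tB} =
  [2*exp(3*t) - exp(t), 2*exp(3*t) - 2*exp(t), 0]
  [-exp(3*t) + exp(t), -exp(3*t) + 2*exp(t), 0]
  [0, 0, exp(3*t)]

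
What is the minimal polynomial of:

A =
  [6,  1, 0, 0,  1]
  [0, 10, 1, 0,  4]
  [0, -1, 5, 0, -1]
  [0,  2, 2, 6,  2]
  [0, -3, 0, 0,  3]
x^3 - 18*x^2 + 108*x - 216

The characteristic polynomial is χ_A(x) = (x - 6)^5, so the eigenvalues are known. The minimal polynomial is
  m_A(x) = Π_λ (x − λ)^{k_λ}
where k_λ is the size of the *largest* Jordan block for λ (equivalently, the smallest k with (A − λI)^k v = 0 for every generalised eigenvector v of λ).

  λ = 6: largest Jordan block has size 3, contributing (x − 6)^3

So m_A(x) = (x - 6)^3 = x^3 - 18*x^2 + 108*x - 216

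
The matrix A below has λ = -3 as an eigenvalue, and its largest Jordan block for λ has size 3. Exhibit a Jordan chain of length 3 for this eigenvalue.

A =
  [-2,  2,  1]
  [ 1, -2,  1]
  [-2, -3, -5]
A Jordan chain for λ = -3 of length 3:
v_1 = (1, 0, -1)ᵀ
v_2 = (1, 1, -2)ᵀ
v_3 = (1, 0, 0)ᵀ

Let N = A − (-3)·I. We want v_3 with N^3 v_3 = 0 but N^2 v_3 ≠ 0; then v_{j-1} := N · v_j for j = 3, …, 2.

Pick v_3 = (1, 0, 0)ᵀ.
Then v_2 = N · v_3 = (1, 1, -2)ᵀ.
Then v_1 = N · v_2 = (1, 0, -1)ᵀ.

Sanity check: (A − (-3)·I) v_1 = (0, 0, 0)ᵀ = 0. ✓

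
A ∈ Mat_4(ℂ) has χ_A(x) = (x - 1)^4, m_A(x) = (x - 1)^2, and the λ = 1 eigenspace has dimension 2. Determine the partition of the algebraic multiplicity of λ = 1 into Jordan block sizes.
Block sizes for λ = 1: [2, 2]

Step 1 — from the characteristic polynomial, algebraic multiplicity of λ = 1 is 4. From dim ker(A − (1)·I) = 2, there are exactly 2 Jordan blocks for λ = 1.
Step 2 — from the minimal polynomial, the factor (x − 1)^2 tells us the largest block for λ = 1 has size 2.
Step 3 — with total size 4, 2 blocks, and largest block 2, the block sizes (in nonincreasing order) are [2, 2].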